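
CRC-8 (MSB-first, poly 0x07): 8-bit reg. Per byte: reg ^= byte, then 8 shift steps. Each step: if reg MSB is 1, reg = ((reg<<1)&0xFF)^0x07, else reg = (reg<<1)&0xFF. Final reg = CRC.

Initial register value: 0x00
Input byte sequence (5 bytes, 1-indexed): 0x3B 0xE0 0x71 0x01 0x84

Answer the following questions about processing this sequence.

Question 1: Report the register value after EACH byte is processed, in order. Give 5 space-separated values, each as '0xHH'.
0xA1 0xC0 0x1E 0x5D 0x01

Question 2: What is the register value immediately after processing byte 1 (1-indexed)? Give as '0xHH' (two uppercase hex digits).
After byte 1 (0x3B): reg=0xA1

Answer: 0xA1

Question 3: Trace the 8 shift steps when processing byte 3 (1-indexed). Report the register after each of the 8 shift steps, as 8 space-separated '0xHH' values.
After byte 1 (0x3B): reg=0xA1
After byte 2 (0xE0): reg=0xC0
Register before byte 3: 0xC0
After XOR with byte 0x71: 0xB1

Answer: 0x65 0xCA 0x93 0x21 0x42 0x84 0x0F 0x1E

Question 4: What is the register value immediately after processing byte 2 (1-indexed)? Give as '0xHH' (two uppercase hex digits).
Answer: 0xC0

Derivation:
After byte 1 (0x3B): reg=0xA1
After byte 2 (0xE0): reg=0xC0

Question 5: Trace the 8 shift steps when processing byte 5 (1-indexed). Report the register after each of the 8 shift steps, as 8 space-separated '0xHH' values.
Answer: 0xB5 0x6D 0xDA 0xB3 0x61 0xC2 0x83 0x01

Derivation:
After byte 1 (0x3B): reg=0xA1
After byte 2 (0xE0): reg=0xC0
After byte 3 (0x71): reg=0x1E
After byte 4 (0x01): reg=0x5D
Register before byte 5: 0x5D
After XOR with byte 0x84: 0xD9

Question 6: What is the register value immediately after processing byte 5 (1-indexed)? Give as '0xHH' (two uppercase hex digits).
Answer: 0x01

Derivation:
After byte 1 (0x3B): reg=0xA1
After byte 2 (0xE0): reg=0xC0
After byte 3 (0x71): reg=0x1E
After byte 4 (0x01): reg=0x5D
After byte 5 (0x84): reg=0x01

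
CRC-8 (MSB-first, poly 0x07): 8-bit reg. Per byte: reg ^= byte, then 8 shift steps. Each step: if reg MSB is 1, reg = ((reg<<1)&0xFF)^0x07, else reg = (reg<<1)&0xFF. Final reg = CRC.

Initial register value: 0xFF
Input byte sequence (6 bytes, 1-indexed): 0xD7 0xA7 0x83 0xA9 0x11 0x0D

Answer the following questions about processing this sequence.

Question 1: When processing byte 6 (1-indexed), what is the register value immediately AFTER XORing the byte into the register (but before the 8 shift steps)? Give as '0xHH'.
Register before byte 6: 0x84
Byte 6: 0x0D
0x84 XOR 0x0D = 0x89

Answer: 0x89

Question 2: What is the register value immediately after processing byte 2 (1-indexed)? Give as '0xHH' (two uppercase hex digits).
After byte 1 (0xD7): reg=0xD8
After byte 2 (0xA7): reg=0x7A

Answer: 0x7A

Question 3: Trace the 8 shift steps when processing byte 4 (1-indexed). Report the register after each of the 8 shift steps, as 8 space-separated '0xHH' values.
After byte 1 (0xD7): reg=0xD8
After byte 2 (0xA7): reg=0x7A
After byte 3 (0x83): reg=0xE1
Register before byte 4: 0xE1
After XOR with byte 0xA9: 0x48

Answer: 0x90 0x27 0x4E 0x9C 0x3F 0x7E 0xFC 0xFF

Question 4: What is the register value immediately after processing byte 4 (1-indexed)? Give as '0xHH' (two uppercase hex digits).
Answer: 0xFF

Derivation:
After byte 1 (0xD7): reg=0xD8
After byte 2 (0xA7): reg=0x7A
After byte 3 (0x83): reg=0xE1
After byte 4 (0xA9): reg=0xFF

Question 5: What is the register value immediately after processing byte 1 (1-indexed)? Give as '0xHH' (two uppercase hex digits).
Answer: 0xD8

Derivation:
After byte 1 (0xD7): reg=0xD8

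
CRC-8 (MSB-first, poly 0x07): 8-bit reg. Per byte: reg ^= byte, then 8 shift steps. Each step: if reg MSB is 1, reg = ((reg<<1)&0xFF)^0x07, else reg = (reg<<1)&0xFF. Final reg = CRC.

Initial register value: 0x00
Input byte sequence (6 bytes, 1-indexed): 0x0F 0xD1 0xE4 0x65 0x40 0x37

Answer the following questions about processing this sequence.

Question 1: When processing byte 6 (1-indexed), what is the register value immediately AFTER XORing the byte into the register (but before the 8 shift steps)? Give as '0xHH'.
Answer: 0xCA

Derivation:
Register before byte 6: 0xFD
Byte 6: 0x37
0xFD XOR 0x37 = 0xCA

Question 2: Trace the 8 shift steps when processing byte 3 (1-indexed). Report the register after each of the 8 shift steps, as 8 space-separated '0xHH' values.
After byte 1 (0x0F): reg=0x2D
After byte 2 (0xD1): reg=0xFA
Register before byte 3: 0xFA
After XOR with byte 0xE4: 0x1E

Answer: 0x3C 0x78 0xF0 0xE7 0xC9 0x95 0x2D 0x5A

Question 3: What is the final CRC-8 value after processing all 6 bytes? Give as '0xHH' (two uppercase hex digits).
Answer: 0x78

Derivation:
After byte 1 (0x0F): reg=0x2D
After byte 2 (0xD1): reg=0xFA
After byte 3 (0xE4): reg=0x5A
After byte 4 (0x65): reg=0xBD
After byte 5 (0x40): reg=0xFD
After byte 6 (0x37): reg=0x78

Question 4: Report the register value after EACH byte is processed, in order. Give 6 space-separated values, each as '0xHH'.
0x2D 0xFA 0x5A 0xBD 0xFD 0x78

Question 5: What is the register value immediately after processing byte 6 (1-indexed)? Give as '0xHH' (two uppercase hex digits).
Answer: 0x78

Derivation:
After byte 1 (0x0F): reg=0x2D
After byte 2 (0xD1): reg=0xFA
After byte 3 (0xE4): reg=0x5A
After byte 4 (0x65): reg=0xBD
After byte 5 (0x40): reg=0xFD
After byte 6 (0x37): reg=0x78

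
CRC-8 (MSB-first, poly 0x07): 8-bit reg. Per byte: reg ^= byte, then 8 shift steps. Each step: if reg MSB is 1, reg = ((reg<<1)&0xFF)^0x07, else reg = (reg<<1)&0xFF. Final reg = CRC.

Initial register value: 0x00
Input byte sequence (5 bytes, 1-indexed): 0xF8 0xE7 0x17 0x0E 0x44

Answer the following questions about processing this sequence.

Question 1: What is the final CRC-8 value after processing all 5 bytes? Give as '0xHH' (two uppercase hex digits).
Answer: 0xAF

Derivation:
After byte 1 (0xF8): reg=0xE6
After byte 2 (0xE7): reg=0x07
After byte 3 (0x17): reg=0x70
After byte 4 (0x0E): reg=0x7D
After byte 5 (0x44): reg=0xAF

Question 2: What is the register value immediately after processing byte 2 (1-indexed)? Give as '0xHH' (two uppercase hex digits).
Answer: 0x07

Derivation:
After byte 1 (0xF8): reg=0xE6
After byte 2 (0xE7): reg=0x07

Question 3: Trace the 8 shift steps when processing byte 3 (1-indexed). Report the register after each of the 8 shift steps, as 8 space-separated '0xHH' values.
Answer: 0x20 0x40 0x80 0x07 0x0E 0x1C 0x38 0x70

Derivation:
After byte 1 (0xF8): reg=0xE6
After byte 2 (0xE7): reg=0x07
Register before byte 3: 0x07
After XOR with byte 0x17: 0x10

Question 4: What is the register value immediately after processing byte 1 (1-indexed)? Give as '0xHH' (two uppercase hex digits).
Answer: 0xE6

Derivation:
After byte 1 (0xF8): reg=0xE6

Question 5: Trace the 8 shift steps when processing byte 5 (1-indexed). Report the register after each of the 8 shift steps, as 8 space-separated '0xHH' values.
Answer: 0x72 0xE4 0xCF 0x99 0x35 0x6A 0xD4 0xAF

Derivation:
After byte 1 (0xF8): reg=0xE6
After byte 2 (0xE7): reg=0x07
After byte 3 (0x17): reg=0x70
After byte 4 (0x0E): reg=0x7D
Register before byte 5: 0x7D
After XOR with byte 0x44: 0x39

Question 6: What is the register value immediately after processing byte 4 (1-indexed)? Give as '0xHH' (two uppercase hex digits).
After byte 1 (0xF8): reg=0xE6
After byte 2 (0xE7): reg=0x07
After byte 3 (0x17): reg=0x70
After byte 4 (0x0E): reg=0x7D

Answer: 0x7D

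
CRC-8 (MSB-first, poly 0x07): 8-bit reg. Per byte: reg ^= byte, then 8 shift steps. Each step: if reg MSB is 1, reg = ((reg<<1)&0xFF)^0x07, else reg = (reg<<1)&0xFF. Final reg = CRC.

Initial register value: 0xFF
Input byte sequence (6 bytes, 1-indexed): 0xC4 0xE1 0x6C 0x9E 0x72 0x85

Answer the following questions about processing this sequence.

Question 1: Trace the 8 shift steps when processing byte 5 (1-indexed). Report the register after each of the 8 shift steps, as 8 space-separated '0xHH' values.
Answer: 0x5C 0xB8 0x77 0xEE 0xDB 0xB1 0x65 0xCA

Derivation:
After byte 1 (0xC4): reg=0xA1
After byte 2 (0xE1): reg=0xC7
After byte 3 (0x6C): reg=0x58
After byte 4 (0x9E): reg=0x5C
Register before byte 5: 0x5C
After XOR with byte 0x72: 0x2E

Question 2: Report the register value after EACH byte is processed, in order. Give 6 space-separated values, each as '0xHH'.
0xA1 0xC7 0x58 0x5C 0xCA 0xEA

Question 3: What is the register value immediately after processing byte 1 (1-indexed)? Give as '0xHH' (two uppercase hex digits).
After byte 1 (0xC4): reg=0xA1

Answer: 0xA1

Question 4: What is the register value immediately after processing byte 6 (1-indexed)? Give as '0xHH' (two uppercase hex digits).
Answer: 0xEA

Derivation:
After byte 1 (0xC4): reg=0xA1
After byte 2 (0xE1): reg=0xC7
After byte 3 (0x6C): reg=0x58
After byte 4 (0x9E): reg=0x5C
After byte 5 (0x72): reg=0xCA
After byte 6 (0x85): reg=0xEA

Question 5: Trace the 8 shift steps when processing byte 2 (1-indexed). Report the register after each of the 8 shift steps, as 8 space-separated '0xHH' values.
Answer: 0x80 0x07 0x0E 0x1C 0x38 0x70 0xE0 0xC7

Derivation:
After byte 1 (0xC4): reg=0xA1
Register before byte 2: 0xA1
After XOR with byte 0xE1: 0x40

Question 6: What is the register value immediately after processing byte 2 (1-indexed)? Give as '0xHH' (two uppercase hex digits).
After byte 1 (0xC4): reg=0xA1
After byte 2 (0xE1): reg=0xC7

Answer: 0xC7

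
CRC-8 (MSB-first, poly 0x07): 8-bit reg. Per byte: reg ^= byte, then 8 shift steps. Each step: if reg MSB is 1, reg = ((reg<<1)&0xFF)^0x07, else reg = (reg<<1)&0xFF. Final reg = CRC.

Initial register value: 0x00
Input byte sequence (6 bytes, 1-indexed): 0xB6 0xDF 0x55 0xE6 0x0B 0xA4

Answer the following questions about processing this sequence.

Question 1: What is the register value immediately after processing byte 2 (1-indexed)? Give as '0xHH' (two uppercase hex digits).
Answer: 0x22

Derivation:
After byte 1 (0xB6): reg=0x0B
After byte 2 (0xDF): reg=0x22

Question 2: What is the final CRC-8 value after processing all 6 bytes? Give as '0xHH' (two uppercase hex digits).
After byte 1 (0xB6): reg=0x0B
After byte 2 (0xDF): reg=0x22
After byte 3 (0x55): reg=0x42
After byte 4 (0xE6): reg=0x75
After byte 5 (0x0B): reg=0x7D
After byte 6 (0xA4): reg=0x01

Answer: 0x01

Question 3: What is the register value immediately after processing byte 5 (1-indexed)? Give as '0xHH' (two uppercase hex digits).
After byte 1 (0xB6): reg=0x0B
After byte 2 (0xDF): reg=0x22
After byte 3 (0x55): reg=0x42
After byte 4 (0xE6): reg=0x75
After byte 5 (0x0B): reg=0x7D

Answer: 0x7D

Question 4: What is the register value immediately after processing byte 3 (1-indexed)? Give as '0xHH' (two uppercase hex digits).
After byte 1 (0xB6): reg=0x0B
After byte 2 (0xDF): reg=0x22
After byte 3 (0x55): reg=0x42

Answer: 0x42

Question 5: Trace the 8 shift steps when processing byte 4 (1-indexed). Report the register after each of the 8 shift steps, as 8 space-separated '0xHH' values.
Answer: 0x4F 0x9E 0x3B 0x76 0xEC 0xDF 0xB9 0x75

Derivation:
After byte 1 (0xB6): reg=0x0B
After byte 2 (0xDF): reg=0x22
After byte 3 (0x55): reg=0x42
Register before byte 4: 0x42
After XOR with byte 0xE6: 0xA4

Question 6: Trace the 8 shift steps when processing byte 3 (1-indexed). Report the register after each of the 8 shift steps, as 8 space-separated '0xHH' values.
After byte 1 (0xB6): reg=0x0B
After byte 2 (0xDF): reg=0x22
Register before byte 3: 0x22
After XOR with byte 0x55: 0x77

Answer: 0xEE 0xDB 0xB1 0x65 0xCA 0x93 0x21 0x42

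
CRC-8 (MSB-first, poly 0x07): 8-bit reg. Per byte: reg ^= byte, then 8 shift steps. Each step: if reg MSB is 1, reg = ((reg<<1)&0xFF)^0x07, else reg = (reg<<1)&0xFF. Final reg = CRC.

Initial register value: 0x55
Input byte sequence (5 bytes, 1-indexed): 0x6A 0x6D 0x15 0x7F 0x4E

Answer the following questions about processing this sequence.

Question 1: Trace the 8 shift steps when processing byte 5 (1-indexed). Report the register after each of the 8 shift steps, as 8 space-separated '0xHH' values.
After byte 1 (0x6A): reg=0xBD
After byte 2 (0x6D): reg=0x3E
After byte 3 (0x15): reg=0xD1
After byte 4 (0x7F): reg=0x43
Register before byte 5: 0x43
After XOR with byte 0x4E: 0x0D

Answer: 0x1A 0x34 0x68 0xD0 0xA7 0x49 0x92 0x23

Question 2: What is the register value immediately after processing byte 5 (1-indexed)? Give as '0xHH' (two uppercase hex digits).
Answer: 0x23

Derivation:
After byte 1 (0x6A): reg=0xBD
After byte 2 (0x6D): reg=0x3E
After byte 3 (0x15): reg=0xD1
After byte 4 (0x7F): reg=0x43
After byte 5 (0x4E): reg=0x23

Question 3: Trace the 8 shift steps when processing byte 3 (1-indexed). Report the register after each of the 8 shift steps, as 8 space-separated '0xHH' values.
Answer: 0x56 0xAC 0x5F 0xBE 0x7B 0xF6 0xEB 0xD1

Derivation:
After byte 1 (0x6A): reg=0xBD
After byte 2 (0x6D): reg=0x3E
Register before byte 3: 0x3E
After XOR with byte 0x15: 0x2B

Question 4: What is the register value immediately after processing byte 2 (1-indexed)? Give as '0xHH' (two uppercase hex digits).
Answer: 0x3E

Derivation:
After byte 1 (0x6A): reg=0xBD
After byte 2 (0x6D): reg=0x3E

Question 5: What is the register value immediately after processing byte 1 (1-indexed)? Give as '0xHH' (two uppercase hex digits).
Answer: 0xBD

Derivation:
After byte 1 (0x6A): reg=0xBD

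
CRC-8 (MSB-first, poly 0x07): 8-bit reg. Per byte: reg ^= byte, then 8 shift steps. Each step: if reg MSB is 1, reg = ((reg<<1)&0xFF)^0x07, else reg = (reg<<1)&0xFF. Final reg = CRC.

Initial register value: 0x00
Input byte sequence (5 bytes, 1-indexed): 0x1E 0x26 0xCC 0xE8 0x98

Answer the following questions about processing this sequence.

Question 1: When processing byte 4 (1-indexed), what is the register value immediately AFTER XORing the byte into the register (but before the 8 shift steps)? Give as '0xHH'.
Register before byte 4: 0x34
Byte 4: 0xE8
0x34 XOR 0xE8 = 0xDC

Answer: 0xDC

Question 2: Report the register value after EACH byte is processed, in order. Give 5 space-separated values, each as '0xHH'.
0x5A 0x73 0x34 0x1A 0x87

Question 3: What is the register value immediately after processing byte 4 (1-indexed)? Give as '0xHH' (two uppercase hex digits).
After byte 1 (0x1E): reg=0x5A
After byte 2 (0x26): reg=0x73
After byte 3 (0xCC): reg=0x34
After byte 4 (0xE8): reg=0x1A

Answer: 0x1A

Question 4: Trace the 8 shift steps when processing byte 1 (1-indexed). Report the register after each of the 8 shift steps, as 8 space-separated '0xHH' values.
Register before byte 1: 0x00
After XOR with byte 0x1E: 0x1E

Answer: 0x3C 0x78 0xF0 0xE7 0xC9 0x95 0x2D 0x5A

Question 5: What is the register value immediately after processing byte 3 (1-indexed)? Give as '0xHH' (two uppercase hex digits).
Answer: 0x34

Derivation:
After byte 1 (0x1E): reg=0x5A
After byte 2 (0x26): reg=0x73
After byte 3 (0xCC): reg=0x34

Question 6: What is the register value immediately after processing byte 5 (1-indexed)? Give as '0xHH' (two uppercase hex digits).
After byte 1 (0x1E): reg=0x5A
After byte 2 (0x26): reg=0x73
After byte 3 (0xCC): reg=0x34
After byte 4 (0xE8): reg=0x1A
After byte 5 (0x98): reg=0x87

Answer: 0x87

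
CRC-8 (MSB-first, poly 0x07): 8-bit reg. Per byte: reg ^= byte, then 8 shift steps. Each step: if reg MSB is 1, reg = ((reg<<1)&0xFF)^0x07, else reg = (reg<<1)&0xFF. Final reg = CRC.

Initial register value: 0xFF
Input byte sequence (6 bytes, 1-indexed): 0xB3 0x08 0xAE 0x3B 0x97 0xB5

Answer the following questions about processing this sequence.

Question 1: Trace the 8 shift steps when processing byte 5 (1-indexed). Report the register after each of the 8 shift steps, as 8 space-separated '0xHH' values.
After byte 1 (0xB3): reg=0xE3
After byte 2 (0x08): reg=0x9F
After byte 3 (0xAE): reg=0x97
After byte 4 (0x3B): reg=0x4D
Register before byte 5: 0x4D
After XOR with byte 0x97: 0xDA

Answer: 0xB3 0x61 0xC2 0x83 0x01 0x02 0x04 0x08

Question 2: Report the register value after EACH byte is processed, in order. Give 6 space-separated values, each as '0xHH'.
0xE3 0x9F 0x97 0x4D 0x08 0x3A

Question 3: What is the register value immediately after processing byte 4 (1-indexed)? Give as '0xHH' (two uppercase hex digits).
After byte 1 (0xB3): reg=0xE3
After byte 2 (0x08): reg=0x9F
After byte 3 (0xAE): reg=0x97
After byte 4 (0x3B): reg=0x4D

Answer: 0x4D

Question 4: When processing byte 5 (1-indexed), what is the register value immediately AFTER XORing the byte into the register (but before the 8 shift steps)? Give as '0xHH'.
Register before byte 5: 0x4D
Byte 5: 0x97
0x4D XOR 0x97 = 0xDA

Answer: 0xDA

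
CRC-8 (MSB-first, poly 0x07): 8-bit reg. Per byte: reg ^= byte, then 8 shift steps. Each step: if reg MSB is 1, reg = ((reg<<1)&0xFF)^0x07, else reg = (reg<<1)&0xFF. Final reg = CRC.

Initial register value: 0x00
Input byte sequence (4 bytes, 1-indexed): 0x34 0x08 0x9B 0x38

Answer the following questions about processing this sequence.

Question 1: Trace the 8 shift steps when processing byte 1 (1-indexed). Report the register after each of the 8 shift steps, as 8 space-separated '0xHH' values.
Answer: 0x68 0xD0 0xA7 0x49 0x92 0x23 0x46 0x8C

Derivation:
Register before byte 1: 0x00
After XOR with byte 0x34: 0x34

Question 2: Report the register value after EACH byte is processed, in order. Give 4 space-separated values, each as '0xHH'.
0x8C 0x95 0x2A 0x7E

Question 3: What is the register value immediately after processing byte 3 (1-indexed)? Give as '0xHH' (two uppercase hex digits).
Answer: 0x2A

Derivation:
After byte 1 (0x34): reg=0x8C
After byte 2 (0x08): reg=0x95
After byte 3 (0x9B): reg=0x2A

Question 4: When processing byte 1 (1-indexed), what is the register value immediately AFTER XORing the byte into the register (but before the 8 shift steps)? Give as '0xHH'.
Register before byte 1: 0x00
Byte 1: 0x34
0x00 XOR 0x34 = 0x34

Answer: 0x34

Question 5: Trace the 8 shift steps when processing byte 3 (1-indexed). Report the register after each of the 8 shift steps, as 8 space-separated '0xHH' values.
After byte 1 (0x34): reg=0x8C
After byte 2 (0x08): reg=0x95
Register before byte 3: 0x95
After XOR with byte 0x9B: 0x0E

Answer: 0x1C 0x38 0x70 0xE0 0xC7 0x89 0x15 0x2A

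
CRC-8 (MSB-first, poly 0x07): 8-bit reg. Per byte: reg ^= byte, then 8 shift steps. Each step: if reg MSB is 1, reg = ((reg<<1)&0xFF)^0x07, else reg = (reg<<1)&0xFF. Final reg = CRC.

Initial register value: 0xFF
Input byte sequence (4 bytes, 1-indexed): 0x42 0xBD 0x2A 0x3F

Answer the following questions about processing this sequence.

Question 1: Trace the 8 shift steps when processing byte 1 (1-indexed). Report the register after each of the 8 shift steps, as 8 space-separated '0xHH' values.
Register before byte 1: 0xFF
After XOR with byte 0x42: 0xBD

Answer: 0x7D 0xFA 0xF3 0xE1 0xC5 0x8D 0x1D 0x3A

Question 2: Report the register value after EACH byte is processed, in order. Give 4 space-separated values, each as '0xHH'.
0x3A 0x9C 0x0B 0x8C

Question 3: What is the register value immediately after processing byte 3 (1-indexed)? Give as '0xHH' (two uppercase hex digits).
Answer: 0x0B

Derivation:
After byte 1 (0x42): reg=0x3A
After byte 2 (0xBD): reg=0x9C
After byte 3 (0x2A): reg=0x0B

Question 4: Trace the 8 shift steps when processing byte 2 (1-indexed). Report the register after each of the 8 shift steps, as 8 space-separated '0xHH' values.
After byte 1 (0x42): reg=0x3A
Register before byte 2: 0x3A
After XOR with byte 0xBD: 0x87

Answer: 0x09 0x12 0x24 0x48 0x90 0x27 0x4E 0x9C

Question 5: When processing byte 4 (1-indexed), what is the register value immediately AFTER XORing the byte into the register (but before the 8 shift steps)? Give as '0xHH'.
Answer: 0x34

Derivation:
Register before byte 4: 0x0B
Byte 4: 0x3F
0x0B XOR 0x3F = 0x34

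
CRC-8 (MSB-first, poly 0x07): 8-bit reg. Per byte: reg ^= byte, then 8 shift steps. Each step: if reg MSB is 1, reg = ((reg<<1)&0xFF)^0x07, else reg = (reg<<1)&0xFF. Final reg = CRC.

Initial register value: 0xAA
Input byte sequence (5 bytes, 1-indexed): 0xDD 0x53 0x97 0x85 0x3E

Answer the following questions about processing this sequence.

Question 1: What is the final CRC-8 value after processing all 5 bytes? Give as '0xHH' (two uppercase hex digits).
After byte 1 (0xDD): reg=0x42
After byte 2 (0x53): reg=0x77
After byte 3 (0x97): reg=0xAE
After byte 4 (0x85): reg=0xD1
After byte 5 (0x3E): reg=0x83

Answer: 0x83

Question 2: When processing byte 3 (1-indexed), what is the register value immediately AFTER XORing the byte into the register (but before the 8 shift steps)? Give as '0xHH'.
Answer: 0xE0

Derivation:
Register before byte 3: 0x77
Byte 3: 0x97
0x77 XOR 0x97 = 0xE0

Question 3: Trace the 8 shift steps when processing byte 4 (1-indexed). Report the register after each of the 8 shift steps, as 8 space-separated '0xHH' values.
Answer: 0x56 0xAC 0x5F 0xBE 0x7B 0xF6 0xEB 0xD1

Derivation:
After byte 1 (0xDD): reg=0x42
After byte 2 (0x53): reg=0x77
After byte 3 (0x97): reg=0xAE
Register before byte 4: 0xAE
After XOR with byte 0x85: 0x2B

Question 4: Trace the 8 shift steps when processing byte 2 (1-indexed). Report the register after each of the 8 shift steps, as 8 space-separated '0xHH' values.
Answer: 0x22 0x44 0x88 0x17 0x2E 0x5C 0xB8 0x77

Derivation:
After byte 1 (0xDD): reg=0x42
Register before byte 2: 0x42
After XOR with byte 0x53: 0x11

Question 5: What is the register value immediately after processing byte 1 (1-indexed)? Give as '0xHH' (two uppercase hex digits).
After byte 1 (0xDD): reg=0x42

Answer: 0x42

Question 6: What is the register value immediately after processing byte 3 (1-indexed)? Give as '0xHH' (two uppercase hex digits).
After byte 1 (0xDD): reg=0x42
After byte 2 (0x53): reg=0x77
After byte 3 (0x97): reg=0xAE

Answer: 0xAE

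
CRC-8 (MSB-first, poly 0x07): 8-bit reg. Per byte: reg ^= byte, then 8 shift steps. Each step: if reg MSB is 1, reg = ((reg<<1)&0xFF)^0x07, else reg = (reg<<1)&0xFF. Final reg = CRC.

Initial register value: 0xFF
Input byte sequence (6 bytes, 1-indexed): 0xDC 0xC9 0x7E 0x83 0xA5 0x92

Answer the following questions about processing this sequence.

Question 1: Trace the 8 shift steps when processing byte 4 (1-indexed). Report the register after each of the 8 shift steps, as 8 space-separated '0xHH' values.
Answer: 0xA0 0x47 0x8E 0x1B 0x36 0x6C 0xD8 0xB7

Derivation:
After byte 1 (0xDC): reg=0xE9
After byte 2 (0xC9): reg=0xE0
After byte 3 (0x7E): reg=0xD3
Register before byte 4: 0xD3
After XOR with byte 0x83: 0x50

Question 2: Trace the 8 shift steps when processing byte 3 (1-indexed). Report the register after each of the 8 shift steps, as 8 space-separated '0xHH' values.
Answer: 0x3B 0x76 0xEC 0xDF 0xB9 0x75 0xEA 0xD3

Derivation:
After byte 1 (0xDC): reg=0xE9
After byte 2 (0xC9): reg=0xE0
Register before byte 3: 0xE0
After XOR with byte 0x7E: 0x9E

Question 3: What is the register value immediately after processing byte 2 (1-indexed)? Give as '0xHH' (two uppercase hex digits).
After byte 1 (0xDC): reg=0xE9
After byte 2 (0xC9): reg=0xE0

Answer: 0xE0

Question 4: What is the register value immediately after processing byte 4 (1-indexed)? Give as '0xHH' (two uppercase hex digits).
After byte 1 (0xDC): reg=0xE9
After byte 2 (0xC9): reg=0xE0
After byte 3 (0x7E): reg=0xD3
After byte 4 (0x83): reg=0xB7

Answer: 0xB7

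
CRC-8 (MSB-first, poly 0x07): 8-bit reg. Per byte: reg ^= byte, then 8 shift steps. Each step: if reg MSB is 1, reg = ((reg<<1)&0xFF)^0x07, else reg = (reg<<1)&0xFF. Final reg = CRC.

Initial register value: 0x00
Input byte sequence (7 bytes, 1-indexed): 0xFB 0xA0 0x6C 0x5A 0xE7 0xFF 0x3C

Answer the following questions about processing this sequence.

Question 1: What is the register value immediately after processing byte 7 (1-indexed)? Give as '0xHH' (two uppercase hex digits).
After byte 1 (0xFB): reg=0xEF
After byte 2 (0xA0): reg=0xEA
After byte 3 (0x6C): reg=0x9B
After byte 4 (0x5A): reg=0x49
After byte 5 (0xE7): reg=0x43
After byte 6 (0xFF): reg=0x3D
After byte 7 (0x3C): reg=0x07

Answer: 0x07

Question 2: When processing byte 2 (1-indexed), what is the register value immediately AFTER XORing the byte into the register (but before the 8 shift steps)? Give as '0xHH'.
Answer: 0x4F

Derivation:
Register before byte 2: 0xEF
Byte 2: 0xA0
0xEF XOR 0xA0 = 0x4F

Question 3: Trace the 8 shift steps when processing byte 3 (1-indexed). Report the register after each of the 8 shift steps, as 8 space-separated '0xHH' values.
After byte 1 (0xFB): reg=0xEF
After byte 2 (0xA0): reg=0xEA
Register before byte 3: 0xEA
After XOR with byte 0x6C: 0x86

Answer: 0x0B 0x16 0x2C 0x58 0xB0 0x67 0xCE 0x9B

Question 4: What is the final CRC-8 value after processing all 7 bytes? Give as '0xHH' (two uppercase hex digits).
After byte 1 (0xFB): reg=0xEF
After byte 2 (0xA0): reg=0xEA
After byte 3 (0x6C): reg=0x9B
After byte 4 (0x5A): reg=0x49
After byte 5 (0xE7): reg=0x43
After byte 6 (0xFF): reg=0x3D
After byte 7 (0x3C): reg=0x07

Answer: 0x07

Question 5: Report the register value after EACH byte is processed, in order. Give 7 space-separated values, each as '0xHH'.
0xEF 0xEA 0x9B 0x49 0x43 0x3D 0x07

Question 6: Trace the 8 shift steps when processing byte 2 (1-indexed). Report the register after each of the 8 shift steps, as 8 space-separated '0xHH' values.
After byte 1 (0xFB): reg=0xEF
Register before byte 2: 0xEF
After XOR with byte 0xA0: 0x4F

Answer: 0x9E 0x3B 0x76 0xEC 0xDF 0xB9 0x75 0xEA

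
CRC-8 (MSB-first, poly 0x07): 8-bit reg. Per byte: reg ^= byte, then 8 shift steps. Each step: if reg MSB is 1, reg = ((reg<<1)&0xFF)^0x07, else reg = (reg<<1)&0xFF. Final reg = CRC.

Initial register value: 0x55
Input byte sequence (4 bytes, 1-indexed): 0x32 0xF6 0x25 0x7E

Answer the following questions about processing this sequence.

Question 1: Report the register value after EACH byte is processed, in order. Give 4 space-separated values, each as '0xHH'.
0x32 0x52 0x42 0xB4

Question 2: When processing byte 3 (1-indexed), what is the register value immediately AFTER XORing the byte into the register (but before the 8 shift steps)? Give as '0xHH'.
Register before byte 3: 0x52
Byte 3: 0x25
0x52 XOR 0x25 = 0x77

Answer: 0x77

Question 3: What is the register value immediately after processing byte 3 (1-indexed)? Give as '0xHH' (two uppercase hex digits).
Answer: 0x42

Derivation:
After byte 1 (0x32): reg=0x32
After byte 2 (0xF6): reg=0x52
After byte 3 (0x25): reg=0x42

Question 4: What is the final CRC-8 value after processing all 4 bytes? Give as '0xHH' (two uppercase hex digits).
Answer: 0xB4

Derivation:
After byte 1 (0x32): reg=0x32
After byte 2 (0xF6): reg=0x52
After byte 3 (0x25): reg=0x42
After byte 4 (0x7E): reg=0xB4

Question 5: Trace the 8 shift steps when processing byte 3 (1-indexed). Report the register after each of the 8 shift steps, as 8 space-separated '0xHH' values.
After byte 1 (0x32): reg=0x32
After byte 2 (0xF6): reg=0x52
Register before byte 3: 0x52
After XOR with byte 0x25: 0x77

Answer: 0xEE 0xDB 0xB1 0x65 0xCA 0x93 0x21 0x42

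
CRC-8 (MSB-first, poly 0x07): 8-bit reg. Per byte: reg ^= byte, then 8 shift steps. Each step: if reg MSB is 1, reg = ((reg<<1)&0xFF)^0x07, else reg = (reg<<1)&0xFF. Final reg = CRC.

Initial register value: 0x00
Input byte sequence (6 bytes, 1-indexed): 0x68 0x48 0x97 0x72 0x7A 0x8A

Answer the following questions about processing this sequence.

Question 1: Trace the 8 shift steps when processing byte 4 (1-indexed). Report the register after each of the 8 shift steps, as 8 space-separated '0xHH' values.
After byte 1 (0x68): reg=0x1F
After byte 2 (0x48): reg=0xA2
After byte 3 (0x97): reg=0x8B
Register before byte 4: 0x8B
After XOR with byte 0x72: 0xF9

Answer: 0xF5 0xED 0xDD 0xBD 0x7D 0xFA 0xF3 0xE1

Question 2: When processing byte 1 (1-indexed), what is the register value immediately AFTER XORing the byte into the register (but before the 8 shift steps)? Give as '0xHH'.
Answer: 0x68

Derivation:
Register before byte 1: 0x00
Byte 1: 0x68
0x00 XOR 0x68 = 0x68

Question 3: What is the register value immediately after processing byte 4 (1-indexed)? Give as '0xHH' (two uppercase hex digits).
Answer: 0xE1

Derivation:
After byte 1 (0x68): reg=0x1F
After byte 2 (0x48): reg=0xA2
After byte 3 (0x97): reg=0x8B
After byte 4 (0x72): reg=0xE1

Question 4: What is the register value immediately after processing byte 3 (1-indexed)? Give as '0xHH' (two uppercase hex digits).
After byte 1 (0x68): reg=0x1F
After byte 2 (0x48): reg=0xA2
After byte 3 (0x97): reg=0x8B

Answer: 0x8B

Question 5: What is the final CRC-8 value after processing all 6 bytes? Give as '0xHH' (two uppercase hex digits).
Answer: 0xC9

Derivation:
After byte 1 (0x68): reg=0x1F
After byte 2 (0x48): reg=0xA2
After byte 3 (0x97): reg=0x8B
After byte 4 (0x72): reg=0xE1
After byte 5 (0x7A): reg=0xC8
After byte 6 (0x8A): reg=0xC9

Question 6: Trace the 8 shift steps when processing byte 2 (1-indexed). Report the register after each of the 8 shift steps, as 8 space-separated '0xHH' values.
After byte 1 (0x68): reg=0x1F
Register before byte 2: 0x1F
After XOR with byte 0x48: 0x57

Answer: 0xAE 0x5B 0xB6 0x6B 0xD6 0xAB 0x51 0xA2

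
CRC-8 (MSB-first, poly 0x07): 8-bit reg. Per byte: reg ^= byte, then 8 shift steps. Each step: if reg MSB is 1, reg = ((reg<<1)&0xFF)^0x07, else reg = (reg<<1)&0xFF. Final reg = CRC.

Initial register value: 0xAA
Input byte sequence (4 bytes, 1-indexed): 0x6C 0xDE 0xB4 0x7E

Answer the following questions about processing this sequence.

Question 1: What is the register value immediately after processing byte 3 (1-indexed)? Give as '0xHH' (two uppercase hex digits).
Answer: 0x99

Derivation:
After byte 1 (0x6C): reg=0x5C
After byte 2 (0xDE): reg=0x87
After byte 3 (0xB4): reg=0x99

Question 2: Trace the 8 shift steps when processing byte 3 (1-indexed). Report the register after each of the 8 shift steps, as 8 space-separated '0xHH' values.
Answer: 0x66 0xCC 0x9F 0x39 0x72 0xE4 0xCF 0x99

Derivation:
After byte 1 (0x6C): reg=0x5C
After byte 2 (0xDE): reg=0x87
Register before byte 3: 0x87
After XOR with byte 0xB4: 0x33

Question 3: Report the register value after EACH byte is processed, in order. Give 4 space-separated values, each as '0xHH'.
0x5C 0x87 0x99 0xBB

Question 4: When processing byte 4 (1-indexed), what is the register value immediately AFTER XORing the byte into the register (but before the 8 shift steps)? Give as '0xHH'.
Answer: 0xE7

Derivation:
Register before byte 4: 0x99
Byte 4: 0x7E
0x99 XOR 0x7E = 0xE7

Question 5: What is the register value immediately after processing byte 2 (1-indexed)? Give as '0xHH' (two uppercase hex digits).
After byte 1 (0x6C): reg=0x5C
After byte 2 (0xDE): reg=0x87

Answer: 0x87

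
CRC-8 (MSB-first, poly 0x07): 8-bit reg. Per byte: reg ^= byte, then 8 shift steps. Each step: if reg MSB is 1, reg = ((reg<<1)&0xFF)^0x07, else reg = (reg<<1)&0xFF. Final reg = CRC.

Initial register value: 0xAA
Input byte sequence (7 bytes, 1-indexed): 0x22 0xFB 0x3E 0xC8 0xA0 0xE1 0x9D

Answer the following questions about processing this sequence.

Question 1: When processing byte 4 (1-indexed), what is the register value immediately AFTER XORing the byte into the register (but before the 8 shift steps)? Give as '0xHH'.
Register before byte 4: 0x63
Byte 4: 0xC8
0x63 XOR 0xC8 = 0xAB

Answer: 0xAB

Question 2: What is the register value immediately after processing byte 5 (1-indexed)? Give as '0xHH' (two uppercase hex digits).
Answer: 0xE6

Derivation:
After byte 1 (0x22): reg=0xB1
After byte 2 (0xFB): reg=0xF1
After byte 3 (0x3E): reg=0x63
After byte 4 (0xC8): reg=0x58
After byte 5 (0xA0): reg=0xE6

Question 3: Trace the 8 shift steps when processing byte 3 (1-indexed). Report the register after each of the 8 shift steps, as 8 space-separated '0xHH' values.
Answer: 0x99 0x35 0x6A 0xD4 0xAF 0x59 0xB2 0x63

Derivation:
After byte 1 (0x22): reg=0xB1
After byte 2 (0xFB): reg=0xF1
Register before byte 3: 0xF1
After XOR with byte 0x3E: 0xCF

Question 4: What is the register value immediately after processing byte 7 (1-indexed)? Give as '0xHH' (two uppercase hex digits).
After byte 1 (0x22): reg=0xB1
After byte 2 (0xFB): reg=0xF1
After byte 3 (0x3E): reg=0x63
After byte 4 (0xC8): reg=0x58
After byte 5 (0xA0): reg=0xE6
After byte 6 (0xE1): reg=0x15
After byte 7 (0x9D): reg=0xB1

Answer: 0xB1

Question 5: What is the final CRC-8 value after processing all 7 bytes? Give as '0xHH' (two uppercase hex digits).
After byte 1 (0x22): reg=0xB1
After byte 2 (0xFB): reg=0xF1
After byte 3 (0x3E): reg=0x63
After byte 4 (0xC8): reg=0x58
After byte 5 (0xA0): reg=0xE6
After byte 6 (0xE1): reg=0x15
After byte 7 (0x9D): reg=0xB1

Answer: 0xB1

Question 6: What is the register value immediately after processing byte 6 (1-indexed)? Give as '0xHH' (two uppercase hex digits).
Answer: 0x15

Derivation:
After byte 1 (0x22): reg=0xB1
After byte 2 (0xFB): reg=0xF1
After byte 3 (0x3E): reg=0x63
After byte 4 (0xC8): reg=0x58
After byte 5 (0xA0): reg=0xE6
After byte 6 (0xE1): reg=0x15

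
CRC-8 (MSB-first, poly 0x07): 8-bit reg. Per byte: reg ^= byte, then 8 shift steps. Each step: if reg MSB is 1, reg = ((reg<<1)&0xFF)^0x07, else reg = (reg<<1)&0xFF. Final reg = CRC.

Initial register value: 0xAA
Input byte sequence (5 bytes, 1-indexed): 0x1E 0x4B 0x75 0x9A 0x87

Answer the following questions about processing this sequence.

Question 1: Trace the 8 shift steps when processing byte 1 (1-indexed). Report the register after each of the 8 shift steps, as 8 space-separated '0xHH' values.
Register before byte 1: 0xAA
After XOR with byte 0x1E: 0xB4

Answer: 0x6F 0xDE 0xBB 0x71 0xE2 0xC3 0x81 0x05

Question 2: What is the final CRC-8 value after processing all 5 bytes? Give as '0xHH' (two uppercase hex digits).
After byte 1 (0x1E): reg=0x05
After byte 2 (0x4B): reg=0xED
After byte 3 (0x75): reg=0xC1
After byte 4 (0x9A): reg=0x86
After byte 5 (0x87): reg=0x07

Answer: 0x07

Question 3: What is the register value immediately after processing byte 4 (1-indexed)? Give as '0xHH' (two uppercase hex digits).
Answer: 0x86

Derivation:
After byte 1 (0x1E): reg=0x05
After byte 2 (0x4B): reg=0xED
After byte 3 (0x75): reg=0xC1
After byte 4 (0x9A): reg=0x86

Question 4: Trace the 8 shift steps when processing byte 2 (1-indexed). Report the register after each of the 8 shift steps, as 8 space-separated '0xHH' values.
After byte 1 (0x1E): reg=0x05
Register before byte 2: 0x05
After XOR with byte 0x4B: 0x4E

Answer: 0x9C 0x3F 0x7E 0xFC 0xFF 0xF9 0xF5 0xED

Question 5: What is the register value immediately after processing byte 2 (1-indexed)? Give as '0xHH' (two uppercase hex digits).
Answer: 0xED

Derivation:
After byte 1 (0x1E): reg=0x05
After byte 2 (0x4B): reg=0xED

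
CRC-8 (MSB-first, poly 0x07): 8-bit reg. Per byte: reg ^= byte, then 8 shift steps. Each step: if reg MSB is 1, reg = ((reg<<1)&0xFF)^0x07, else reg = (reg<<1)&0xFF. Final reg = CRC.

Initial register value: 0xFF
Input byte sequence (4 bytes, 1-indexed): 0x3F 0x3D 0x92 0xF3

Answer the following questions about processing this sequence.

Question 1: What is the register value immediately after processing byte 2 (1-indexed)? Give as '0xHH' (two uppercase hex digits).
Answer: 0x5E

Derivation:
After byte 1 (0x3F): reg=0x4E
After byte 2 (0x3D): reg=0x5E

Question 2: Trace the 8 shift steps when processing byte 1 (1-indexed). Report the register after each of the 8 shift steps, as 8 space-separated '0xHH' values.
Register before byte 1: 0xFF
After XOR with byte 0x3F: 0xC0

Answer: 0x87 0x09 0x12 0x24 0x48 0x90 0x27 0x4E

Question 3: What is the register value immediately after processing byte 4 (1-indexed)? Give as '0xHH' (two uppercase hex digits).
After byte 1 (0x3F): reg=0x4E
After byte 2 (0x3D): reg=0x5E
After byte 3 (0x92): reg=0x6A
After byte 4 (0xF3): reg=0xC6

Answer: 0xC6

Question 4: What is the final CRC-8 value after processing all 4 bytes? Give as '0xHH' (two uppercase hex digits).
After byte 1 (0x3F): reg=0x4E
After byte 2 (0x3D): reg=0x5E
After byte 3 (0x92): reg=0x6A
After byte 4 (0xF3): reg=0xC6

Answer: 0xC6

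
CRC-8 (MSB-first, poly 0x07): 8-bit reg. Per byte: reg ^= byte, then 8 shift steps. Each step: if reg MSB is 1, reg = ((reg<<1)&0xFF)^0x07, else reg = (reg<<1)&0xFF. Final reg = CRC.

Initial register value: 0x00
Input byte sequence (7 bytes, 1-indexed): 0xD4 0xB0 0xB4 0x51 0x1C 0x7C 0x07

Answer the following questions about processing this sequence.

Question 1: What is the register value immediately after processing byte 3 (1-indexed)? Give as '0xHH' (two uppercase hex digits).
After byte 1 (0xD4): reg=0x22
After byte 2 (0xB0): reg=0xF7
After byte 3 (0xB4): reg=0xCE

Answer: 0xCE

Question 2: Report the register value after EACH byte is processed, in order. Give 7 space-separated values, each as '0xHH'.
0x22 0xF7 0xCE 0xD4 0x76 0x36 0x97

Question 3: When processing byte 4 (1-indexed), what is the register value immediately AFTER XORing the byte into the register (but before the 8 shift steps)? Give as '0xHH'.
Answer: 0x9F

Derivation:
Register before byte 4: 0xCE
Byte 4: 0x51
0xCE XOR 0x51 = 0x9F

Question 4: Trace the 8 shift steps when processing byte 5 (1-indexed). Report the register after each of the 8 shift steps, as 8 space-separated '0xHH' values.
After byte 1 (0xD4): reg=0x22
After byte 2 (0xB0): reg=0xF7
After byte 3 (0xB4): reg=0xCE
After byte 4 (0x51): reg=0xD4
Register before byte 5: 0xD4
After XOR with byte 0x1C: 0xC8

Answer: 0x97 0x29 0x52 0xA4 0x4F 0x9E 0x3B 0x76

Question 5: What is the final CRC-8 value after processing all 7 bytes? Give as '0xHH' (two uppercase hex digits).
After byte 1 (0xD4): reg=0x22
After byte 2 (0xB0): reg=0xF7
After byte 3 (0xB4): reg=0xCE
After byte 4 (0x51): reg=0xD4
After byte 5 (0x1C): reg=0x76
After byte 6 (0x7C): reg=0x36
After byte 7 (0x07): reg=0x97

Answer: 0x97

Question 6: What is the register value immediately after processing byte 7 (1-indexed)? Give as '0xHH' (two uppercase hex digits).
Answer: 0x97

Derivation:
After byte 1 (0xD4): reg=0x22
After byte 2 (0xB0): reg=0xF7
After byte 3 (0xB4): reg=0xCE
After byte 4 (0x51): reg=0xD4
After byte 5 (0x1C): reg=0x76
After byte 6 (0x7C): reg=0x36
After byte 7 (0x07): reg=0x97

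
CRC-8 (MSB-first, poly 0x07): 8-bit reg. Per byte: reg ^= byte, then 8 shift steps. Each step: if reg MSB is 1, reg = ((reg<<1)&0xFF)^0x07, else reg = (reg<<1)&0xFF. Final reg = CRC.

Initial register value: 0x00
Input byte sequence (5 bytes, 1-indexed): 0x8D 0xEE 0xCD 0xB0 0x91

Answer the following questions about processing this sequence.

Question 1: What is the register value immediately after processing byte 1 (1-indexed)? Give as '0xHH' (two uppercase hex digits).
Answer: 0xAA

Derivation:
After byte 1 (0x8D): reg=0xAA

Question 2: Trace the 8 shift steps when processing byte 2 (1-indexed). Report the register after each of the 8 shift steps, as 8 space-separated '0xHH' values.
After byte 1 (0x8D): reg=0xAA
Register before byte 2: 0xAA
After XOR with byte 0xEE: 0x44

Answer: 0x88 0x17 0x2E 0x5C 0xB8 0x77 0xEE 0xDB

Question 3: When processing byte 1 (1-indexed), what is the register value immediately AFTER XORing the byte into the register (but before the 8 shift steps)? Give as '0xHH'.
Register before byte 1: 0x00
Byte 1: 0x8D
0x00 XOR 0x8D = 0x8D

Answer: 0x8D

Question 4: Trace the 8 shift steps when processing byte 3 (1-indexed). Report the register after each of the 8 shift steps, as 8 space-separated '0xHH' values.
Answer: 0x2C 0x58 0xB0 0x67 0xCE 0x9B 0x31 0x62

Derivation:
After byte 1 (0x8D): reg=0xAA
After byte 2 (0xEE): reg=0xDB
Register before byte 3: 0xDB
After XOR with byte 0xCD: 0x16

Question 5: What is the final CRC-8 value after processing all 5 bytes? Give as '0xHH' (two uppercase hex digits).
Answer: 0x6E

Derivation:
After byte 1 (0x8D): reg=0xAA
After byte 2 (0xEE): reg=0xDB
After byte 3 (0xCD): reg=0x62
After byte 4 (0xB0): reg=0x30
After byte 5 (0x91): reg=0x6E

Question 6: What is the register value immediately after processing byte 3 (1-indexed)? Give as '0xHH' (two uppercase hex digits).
Answer: 0x62

Derivation:
After byte 1 (0x8D): reg=0xAA
After byte 2 (0xEE): reg=0xDB
After byte 3 (0xCD): reg=0x62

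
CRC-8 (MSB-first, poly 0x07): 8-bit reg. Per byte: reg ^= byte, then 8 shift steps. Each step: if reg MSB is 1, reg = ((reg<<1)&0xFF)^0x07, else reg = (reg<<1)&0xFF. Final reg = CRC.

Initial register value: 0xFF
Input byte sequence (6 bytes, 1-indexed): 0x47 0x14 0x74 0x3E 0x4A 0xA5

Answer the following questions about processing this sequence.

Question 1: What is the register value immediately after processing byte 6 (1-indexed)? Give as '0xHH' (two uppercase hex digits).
Answer: 0xB7

Derivation:
After byte 1 (0x47): reg=0x21
After byte 2 (0x14): reg=0x8B
After byte 3 (0x74): reg=0xF3
After byte 4 (0x3E): reg=0x6D
After byte 5 (0x4A): reg=0xF5
After byte 6 (0xA5): reg=0xB7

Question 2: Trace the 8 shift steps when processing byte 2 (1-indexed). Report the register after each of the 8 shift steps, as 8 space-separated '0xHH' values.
Answer: 0x6A 0xD4 0xAF 0x59 0xB2 0x63 0xC6 0x8B

Derivation:
After byte 1 (0x47): reg=0x21
Register before byte 2: 0x21
After XOR with byte 0x14: 0x35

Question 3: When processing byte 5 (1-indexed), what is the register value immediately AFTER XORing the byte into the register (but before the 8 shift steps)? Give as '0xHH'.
Answer: 0x27

Derivation:
Register before byte 5: 0x6D
Byte 5: 0x4A
0x6D XOR 0x4A = 0x27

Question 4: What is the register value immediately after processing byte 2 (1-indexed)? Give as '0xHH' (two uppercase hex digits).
Answer: 0x8B

Derivation:
After byte 1 (0x47): reg=0x21
After byte 2 (0x14): reg=0x8B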